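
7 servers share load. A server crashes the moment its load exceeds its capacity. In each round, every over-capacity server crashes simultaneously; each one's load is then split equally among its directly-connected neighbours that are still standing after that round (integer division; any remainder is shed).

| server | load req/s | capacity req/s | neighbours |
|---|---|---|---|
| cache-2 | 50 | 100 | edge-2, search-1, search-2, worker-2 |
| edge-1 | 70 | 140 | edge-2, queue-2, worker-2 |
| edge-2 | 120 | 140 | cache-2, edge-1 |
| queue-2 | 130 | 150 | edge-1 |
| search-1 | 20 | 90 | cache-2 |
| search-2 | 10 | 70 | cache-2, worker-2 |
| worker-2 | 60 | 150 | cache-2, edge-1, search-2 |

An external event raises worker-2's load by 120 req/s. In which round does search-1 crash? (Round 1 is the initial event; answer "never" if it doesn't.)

Round 1 — worker-2 at 180 > 150. worker-2 crashes.
  worker-2 sheds 180 req/s to cache-2, edge-1, search-2: 60 each.
    cache-2: 50+60 = 110 > 100
    edge-1: 70+60 = 130 ≤ 140
    search-2: 10+60 = 70 ≤ 70
Round 2 — cache-2 crashes.
  cache-2 sheds 110 req/s to edge-2, search-1, search-2: 36 each (2 lost).
    edge-2: 120+36 = 156 > 140
    search-1: 20+36 = 56 ≤ 90
    search-2: 70+36 = 106 > 70
Round 3 — edge-2, search-2 crash.
  edge-2 sheds 156 req/s to edge-1: 156 each.
    edge-1: 130+156 = 286 > 140
  search-2 sheds 106 req/s: no online neighbours, lost.
Round 4 — edge-1 crashes.
  edge-1 sheds 286 req/s to queue-2: 286 each.
    queue-2: 130+286 = 416 > 150
Round 5 — queue-2 crashes.
  queue-2 sheds 416 req/s: no online neighbours, lost.
No further crashes.

never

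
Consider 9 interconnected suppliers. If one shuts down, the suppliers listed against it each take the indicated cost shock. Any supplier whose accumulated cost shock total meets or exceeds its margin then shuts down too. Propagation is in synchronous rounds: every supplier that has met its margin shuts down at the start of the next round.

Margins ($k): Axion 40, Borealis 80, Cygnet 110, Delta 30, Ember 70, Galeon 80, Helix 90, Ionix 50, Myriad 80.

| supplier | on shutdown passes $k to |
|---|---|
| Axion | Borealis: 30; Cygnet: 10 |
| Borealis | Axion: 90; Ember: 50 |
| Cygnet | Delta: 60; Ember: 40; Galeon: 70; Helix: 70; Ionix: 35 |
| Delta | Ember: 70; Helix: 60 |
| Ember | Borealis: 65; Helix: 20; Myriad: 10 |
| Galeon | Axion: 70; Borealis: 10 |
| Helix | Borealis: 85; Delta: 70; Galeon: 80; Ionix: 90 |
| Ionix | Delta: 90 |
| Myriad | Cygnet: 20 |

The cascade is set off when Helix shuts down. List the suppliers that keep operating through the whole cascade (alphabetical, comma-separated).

Round 1 — Helix shuts down (initial).
  Borealis: +85 → 85 ≥ 80
  Delta: +70 → 70 ≥ 30
  Galeon: +80 → 80 ≥ 80
  Ionix: +90 → 90 ≥ 50
Round 2 — Borealis, Delta, Galeon, Ionix shut down.
  Axion: +90+70 → 160 ≥ 40
  Ember: +50+70 → 120 ≥ 70
Round 3 — Axion, Ember shut down.
  Cygnet: +10 → 10 < 110
  Myriad: +10 → 10 < 80
No further shutdowns.

Cygnet, Myriad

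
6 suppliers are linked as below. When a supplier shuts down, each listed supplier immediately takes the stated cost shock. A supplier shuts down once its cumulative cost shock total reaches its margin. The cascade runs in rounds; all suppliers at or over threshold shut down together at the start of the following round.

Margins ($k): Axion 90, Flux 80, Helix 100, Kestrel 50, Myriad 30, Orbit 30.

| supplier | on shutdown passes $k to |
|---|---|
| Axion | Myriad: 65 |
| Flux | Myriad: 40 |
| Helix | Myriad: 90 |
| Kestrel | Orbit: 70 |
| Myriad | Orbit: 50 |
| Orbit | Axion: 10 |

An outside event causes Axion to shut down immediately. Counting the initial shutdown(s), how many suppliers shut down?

Round 1 — Axion shuts down (initial).
  Myriad: +65 → 65 ≥ 30
Round 2 — Myriad shuts down.
  Orbit: +50 → 50 ≥ 30
Round 3 — Orbit shuts down.
No further shutdowns.

3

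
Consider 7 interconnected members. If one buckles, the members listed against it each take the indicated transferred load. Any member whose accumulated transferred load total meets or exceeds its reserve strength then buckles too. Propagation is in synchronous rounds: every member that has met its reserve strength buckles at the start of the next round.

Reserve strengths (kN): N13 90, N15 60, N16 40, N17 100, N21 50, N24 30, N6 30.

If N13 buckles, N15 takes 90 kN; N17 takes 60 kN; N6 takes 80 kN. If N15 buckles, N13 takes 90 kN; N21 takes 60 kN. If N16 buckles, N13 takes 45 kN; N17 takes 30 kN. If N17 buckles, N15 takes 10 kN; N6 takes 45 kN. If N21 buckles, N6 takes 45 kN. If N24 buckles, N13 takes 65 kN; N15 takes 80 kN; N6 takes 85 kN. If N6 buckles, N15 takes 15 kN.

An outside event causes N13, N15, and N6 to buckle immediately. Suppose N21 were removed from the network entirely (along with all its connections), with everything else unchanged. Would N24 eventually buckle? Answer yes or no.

With N21 removed:
Round 1 — N13, N15, N6 buckle (initial).
  N17: +60 → 60 < 100
No further bucklings.

no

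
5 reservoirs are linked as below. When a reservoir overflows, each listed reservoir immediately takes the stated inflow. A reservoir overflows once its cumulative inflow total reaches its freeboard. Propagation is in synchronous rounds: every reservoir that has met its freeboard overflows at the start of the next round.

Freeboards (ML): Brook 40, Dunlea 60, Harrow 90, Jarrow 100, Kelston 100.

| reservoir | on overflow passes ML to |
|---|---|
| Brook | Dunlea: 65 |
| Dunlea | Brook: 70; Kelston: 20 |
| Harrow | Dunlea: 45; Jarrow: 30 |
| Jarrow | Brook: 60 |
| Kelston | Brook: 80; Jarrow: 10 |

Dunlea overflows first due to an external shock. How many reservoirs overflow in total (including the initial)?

Round 1 — Dunlea overflows (initial).
  Brook: +70 → 70 ≥ 40
  Kelston: +20 → 20 < 100
Round 2 — Brook overflows.
No further overflows.

2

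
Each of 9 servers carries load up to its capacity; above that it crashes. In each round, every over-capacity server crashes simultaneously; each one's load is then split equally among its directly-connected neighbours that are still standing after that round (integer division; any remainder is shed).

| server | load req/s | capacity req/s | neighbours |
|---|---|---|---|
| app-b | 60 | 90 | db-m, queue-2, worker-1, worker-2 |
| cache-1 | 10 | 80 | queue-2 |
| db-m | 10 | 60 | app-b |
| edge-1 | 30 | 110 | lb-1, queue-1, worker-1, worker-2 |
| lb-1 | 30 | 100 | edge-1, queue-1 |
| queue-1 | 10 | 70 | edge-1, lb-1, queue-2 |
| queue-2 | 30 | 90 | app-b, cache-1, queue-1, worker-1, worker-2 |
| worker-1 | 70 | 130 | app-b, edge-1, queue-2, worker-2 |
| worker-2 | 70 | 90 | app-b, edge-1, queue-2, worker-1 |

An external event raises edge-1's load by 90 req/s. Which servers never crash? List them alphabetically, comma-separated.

Round 1 — edge-1 at 120 > 110. edge-1 crashes.
  edge-1 sheds 120 req/s to lb-1, queue-1, worker-1, worker-2: 30 each.
    lb-1: 30+30 = 60 ≤ 100
    queue-1: 10+30 = 40 ≤ 70
    worker-1: 70+30 = 100 ≤ 130
    worker-2: 70+30 = 100 > 90
Round 2 — worker-2 crashes.
  worker-2 sheds 100 req/s to app-b, queue-2, worker-1: 33 each (1 lost).
    app-b: 60+33 = 93 > 90
    queue-2: 30+33 = 63 ≤ 90
    worker-1: 100+33 = 133 > 130
Round 3 — app-b, worker-1 crash.
  app-b sheds 93 req/s to db-m, queue-2: 46 each (1 lost).
    db-m: 10+46 = 56 ≤ 60
    queue-2: 63+46 = 109 > 90
  worker-1 sheds 133 req/s to queue-2: 133 each.
    queue-2: 109+133 = 242 > 90
Round 4 — queue-2 crashes.
  queue-2 sheds 242 req/s to cache-1, queue-1: 121 each.
    cache-1: 10+121 = 131 > 80
    queue-1: 40+121 = 161 > 70
Round 5 — cache-1, queue-1 crash.
  cache-1 sheds 131 req/s: no online neighbours, lost.
  queue-1 sheds 161 req/s to lb-1: 161 each.
    lb-1: 60+161 = 221 > 100
Round 6 — lb-1 crashes.
  lb-1 sheds 221 req/s: no online neighbours, lost.
No further crashes.

db-m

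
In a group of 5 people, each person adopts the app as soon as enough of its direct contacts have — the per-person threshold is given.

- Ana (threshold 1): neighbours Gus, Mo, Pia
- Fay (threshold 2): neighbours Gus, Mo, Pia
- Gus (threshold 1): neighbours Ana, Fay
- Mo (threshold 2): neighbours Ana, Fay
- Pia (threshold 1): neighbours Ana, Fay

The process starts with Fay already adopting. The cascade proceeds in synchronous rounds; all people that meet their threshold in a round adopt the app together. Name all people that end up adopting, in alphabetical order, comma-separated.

Ana, Fay, Gus, Mo, Pia

Round 1 — Fay adopts the app (initial).
Round 2 — checking thresholds:
  Gus: 1 of 2 neighbours ≥ 1, adopts the app.
  Mo: 1 of 2 neighbours < 2, not yet.
  Pia: 1 of 2 neighbours ≥ 1, adopts the app.
Round 3 — checking thresholds:
  Ana: 2 of 3 neighbours ≥ 1, adopts the app.
  Mo: 1 of 2 neighbours < 2, not yet.
Round 4 — checking thresholds:
  Mo: 2 of 2 neighbours ≥ 2, adopts the app.
Round 5 — no new adoptions; cascade stops.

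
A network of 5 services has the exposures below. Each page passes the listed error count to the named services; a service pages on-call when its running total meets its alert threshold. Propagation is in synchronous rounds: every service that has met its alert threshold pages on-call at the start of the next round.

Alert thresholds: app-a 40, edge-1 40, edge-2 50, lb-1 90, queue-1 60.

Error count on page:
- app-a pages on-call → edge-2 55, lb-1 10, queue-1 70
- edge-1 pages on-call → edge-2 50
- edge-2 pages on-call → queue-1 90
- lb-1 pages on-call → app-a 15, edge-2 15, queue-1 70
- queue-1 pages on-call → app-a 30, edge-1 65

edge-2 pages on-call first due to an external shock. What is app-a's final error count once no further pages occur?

30

Round 1 — edge-2 pages on-call (initial).
  queue-1: +90 → 90 ≥ 60
Round 2 — queue-1 pages on-call.
  app-a: +30 → 30 < 40
  edge-1: +65 → 65 ≥ 40
Round 3 — edge-1 pages on-call.
No further pages.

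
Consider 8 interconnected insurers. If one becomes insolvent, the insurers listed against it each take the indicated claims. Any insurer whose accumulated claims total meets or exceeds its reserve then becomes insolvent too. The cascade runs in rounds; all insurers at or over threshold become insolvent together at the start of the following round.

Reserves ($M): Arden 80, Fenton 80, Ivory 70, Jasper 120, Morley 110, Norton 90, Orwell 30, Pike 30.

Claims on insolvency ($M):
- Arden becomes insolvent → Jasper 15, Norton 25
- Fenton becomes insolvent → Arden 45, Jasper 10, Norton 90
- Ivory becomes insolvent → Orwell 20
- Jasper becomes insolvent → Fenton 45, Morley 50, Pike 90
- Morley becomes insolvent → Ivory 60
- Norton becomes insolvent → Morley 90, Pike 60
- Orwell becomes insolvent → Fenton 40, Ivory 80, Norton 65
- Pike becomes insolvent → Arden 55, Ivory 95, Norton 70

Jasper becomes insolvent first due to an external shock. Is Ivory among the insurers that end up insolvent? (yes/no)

Round 1 — Jasper becomes insolvent (initial).
  Fenton: +45 → 45 < 80
  Morley: +50 → 50 < 110
  Pike: +90 → 90 ≥ 30
Round 2 — Pike becomes insolvent.
  Arden: +55 → 55 < 80
  Ivory: +95 → 95 ≥ 70
  Norton: +70 → 70 < 90
Round 3 — Ivory becomes insolvent.
  Orwell: +20 → 20 < 30
No further insolvencies.

yes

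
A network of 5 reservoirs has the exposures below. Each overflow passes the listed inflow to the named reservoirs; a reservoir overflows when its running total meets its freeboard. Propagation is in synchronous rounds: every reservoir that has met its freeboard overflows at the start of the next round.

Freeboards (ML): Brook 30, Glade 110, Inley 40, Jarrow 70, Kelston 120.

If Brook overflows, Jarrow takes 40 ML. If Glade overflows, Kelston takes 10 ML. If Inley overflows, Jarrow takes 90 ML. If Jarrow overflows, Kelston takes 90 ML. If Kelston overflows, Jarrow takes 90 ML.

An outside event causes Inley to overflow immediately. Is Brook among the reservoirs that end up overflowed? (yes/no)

no

Round 1 — Inley overflows (initial).
  Jarrow: +90 → 90 ≥ 70
Round 2 — Jarrow overflows.
  Kelston: +90 → 90 < 120
No further overflows.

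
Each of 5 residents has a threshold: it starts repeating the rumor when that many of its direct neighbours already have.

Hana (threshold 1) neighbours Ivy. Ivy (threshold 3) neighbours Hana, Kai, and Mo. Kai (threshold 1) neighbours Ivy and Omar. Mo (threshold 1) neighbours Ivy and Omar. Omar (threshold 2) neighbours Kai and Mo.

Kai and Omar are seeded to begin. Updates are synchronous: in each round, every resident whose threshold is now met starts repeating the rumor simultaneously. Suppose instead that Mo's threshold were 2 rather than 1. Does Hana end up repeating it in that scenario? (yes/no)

no

With Mo's threshold at 2:
Round 1 — Kai, Omar start repeating the rumor (initial).
Round 2 — no new spreads; cascade stops.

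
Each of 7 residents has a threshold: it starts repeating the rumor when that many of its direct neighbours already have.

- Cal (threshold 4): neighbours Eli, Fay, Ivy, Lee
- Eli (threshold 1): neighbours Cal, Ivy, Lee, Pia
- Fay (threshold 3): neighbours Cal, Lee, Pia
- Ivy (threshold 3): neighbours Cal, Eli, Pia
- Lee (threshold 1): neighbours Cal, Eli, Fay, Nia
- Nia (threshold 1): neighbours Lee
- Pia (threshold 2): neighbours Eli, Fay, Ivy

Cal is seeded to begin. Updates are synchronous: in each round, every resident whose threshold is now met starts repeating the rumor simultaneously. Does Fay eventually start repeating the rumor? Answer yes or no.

Round 1 — Cal starts repeating the rumor (initial).
Round 2 — checking thresholds:
  Eli: 1 of 4 neighbours ≥ 1, starts repeating the rumor.
  Fay: 1 of 3 neighbours < 3, not yet.
  Ivy: 1 of 3 neighbours < 3, not yet.
  Lee: 1 of 4 neighbours ≥ 1, starts repeating the rumor.
Round 3 — checking thresholds:
  Fay: 2 of 3 neighbours < 3, not yet.
  Ivy: 2 of 3 neighbours < 3, not yet.
  Nia: 1 of 1 neighbours ≥ 1, starts repeating the rumor.
  Pia: 1 of 3 neighbours < 2, not yet.
Round 4 — no new spreads; cascade stops.

no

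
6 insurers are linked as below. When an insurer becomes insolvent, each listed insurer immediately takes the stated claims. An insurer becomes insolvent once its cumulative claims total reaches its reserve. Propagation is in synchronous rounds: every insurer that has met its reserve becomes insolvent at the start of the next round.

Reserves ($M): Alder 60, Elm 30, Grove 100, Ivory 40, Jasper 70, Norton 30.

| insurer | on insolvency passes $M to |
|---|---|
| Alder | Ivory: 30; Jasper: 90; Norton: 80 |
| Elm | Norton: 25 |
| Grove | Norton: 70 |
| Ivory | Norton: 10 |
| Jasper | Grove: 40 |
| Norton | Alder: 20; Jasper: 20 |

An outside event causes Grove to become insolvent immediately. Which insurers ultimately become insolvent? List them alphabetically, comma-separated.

Round 1 — Grove becomes insolvent (initial).
  Norton: +70 → 70 ≥ 30
Round 2 — Norton becomes insolvent.
  Alder: +20 → 20 < 60
  Jasper: +20 → 20 < 70
No further insolvencies.

Grove, Norton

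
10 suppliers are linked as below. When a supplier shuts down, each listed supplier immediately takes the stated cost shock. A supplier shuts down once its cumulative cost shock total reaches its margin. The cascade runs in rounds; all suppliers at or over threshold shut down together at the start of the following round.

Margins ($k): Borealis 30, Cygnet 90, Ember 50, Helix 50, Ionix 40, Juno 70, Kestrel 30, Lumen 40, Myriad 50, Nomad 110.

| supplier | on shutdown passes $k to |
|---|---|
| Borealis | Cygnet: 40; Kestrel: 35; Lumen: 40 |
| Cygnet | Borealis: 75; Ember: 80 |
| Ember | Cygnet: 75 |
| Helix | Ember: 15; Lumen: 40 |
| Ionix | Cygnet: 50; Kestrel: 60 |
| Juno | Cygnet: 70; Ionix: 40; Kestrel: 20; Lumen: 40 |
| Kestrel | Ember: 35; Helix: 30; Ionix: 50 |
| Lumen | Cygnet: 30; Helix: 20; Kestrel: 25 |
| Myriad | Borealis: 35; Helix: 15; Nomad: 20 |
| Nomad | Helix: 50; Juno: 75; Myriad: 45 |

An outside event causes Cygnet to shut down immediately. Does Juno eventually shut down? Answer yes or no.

Round 1 — Cygnet shuts down (initial).
  Borealis: +75 → 75 ≥ 30
  Ember: +80 → 80 ≥ 50
Round 2 — Borealis, Ember shut down.
  Kestrel: +35 → 35 ≥ 30
  Lumen: +40 → 40 ≥ 40
Round 3 — Kestrel, Lumen shut down.
  Helix: +30+20 → 50 ≥ 50
  Ionix: +50 → 50 ≥ 40
Round 4 — Helix, Ionix shut down.
No further shutdowns.

no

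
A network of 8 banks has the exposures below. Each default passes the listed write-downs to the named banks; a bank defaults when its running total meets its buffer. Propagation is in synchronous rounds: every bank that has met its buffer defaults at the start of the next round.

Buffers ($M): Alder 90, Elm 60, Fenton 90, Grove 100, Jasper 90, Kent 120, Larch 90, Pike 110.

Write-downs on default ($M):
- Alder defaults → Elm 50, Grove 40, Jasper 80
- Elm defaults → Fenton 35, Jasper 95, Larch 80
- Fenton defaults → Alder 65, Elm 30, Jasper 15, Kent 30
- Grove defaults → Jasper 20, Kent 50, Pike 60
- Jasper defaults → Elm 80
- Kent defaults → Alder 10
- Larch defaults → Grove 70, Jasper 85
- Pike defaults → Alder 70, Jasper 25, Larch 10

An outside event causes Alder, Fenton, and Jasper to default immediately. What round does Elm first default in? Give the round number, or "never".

Round 1 — Alder, Fenton, Jasper default (initial).
  Elm: +50+30+80 → 160 ≥ 60
  Grove: +40 → 40 < 100
  Kent: +30 → 30 < 120
Round 2 — Elm defaults.
  Larch: +80 → 80 < 90
No further defaults.

2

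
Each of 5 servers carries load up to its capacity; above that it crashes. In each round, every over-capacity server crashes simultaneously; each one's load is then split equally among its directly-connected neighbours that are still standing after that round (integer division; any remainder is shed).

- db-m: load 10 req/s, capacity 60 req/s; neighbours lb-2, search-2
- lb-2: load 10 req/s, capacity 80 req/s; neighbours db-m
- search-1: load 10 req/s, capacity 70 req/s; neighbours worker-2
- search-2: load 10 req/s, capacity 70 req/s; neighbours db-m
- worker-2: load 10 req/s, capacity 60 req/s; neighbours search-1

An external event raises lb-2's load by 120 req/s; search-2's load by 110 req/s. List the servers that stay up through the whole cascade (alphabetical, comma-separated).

Round 1 — lb-2 at 130 > 80; search-2 at 120 > 70. lb-2, search-2 crash.
  lb-2 sheds 130 req/s to db-m: 130 each.
    db-m: 10+130 = 140 > 60
  search-2 sheds 120 req/s to db-m: 120 each.
    db-m: 140+120 = 260 > 60
Round 2 — db-m crashes.
  db-m sheds 260 req/s: no online neighbours, lost.
No further crashes.

search-1, worker-2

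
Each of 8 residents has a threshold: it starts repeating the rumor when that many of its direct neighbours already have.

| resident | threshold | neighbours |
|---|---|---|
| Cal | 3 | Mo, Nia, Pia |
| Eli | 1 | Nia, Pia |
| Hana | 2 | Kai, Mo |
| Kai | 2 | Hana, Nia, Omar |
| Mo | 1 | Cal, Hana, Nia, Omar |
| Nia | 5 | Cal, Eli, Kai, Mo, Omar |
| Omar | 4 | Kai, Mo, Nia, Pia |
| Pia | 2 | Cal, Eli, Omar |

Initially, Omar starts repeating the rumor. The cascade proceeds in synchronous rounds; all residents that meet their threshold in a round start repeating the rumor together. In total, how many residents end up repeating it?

2

Round 1 — Omar starts repeating the rumor (initial).
Round 2 — checking thresholds:
  Kai: 1 of 3 neighbours < 2, holds.
  Mo: 1 of 4 neighbours ≥ 1, starts repeating the rumor.
  Nia: 1 of 5 neighbours < 5, holds.
  Pia: 1 of 3 neighbours < 2, holds.
Round 3 — no new spreads; cascade stops.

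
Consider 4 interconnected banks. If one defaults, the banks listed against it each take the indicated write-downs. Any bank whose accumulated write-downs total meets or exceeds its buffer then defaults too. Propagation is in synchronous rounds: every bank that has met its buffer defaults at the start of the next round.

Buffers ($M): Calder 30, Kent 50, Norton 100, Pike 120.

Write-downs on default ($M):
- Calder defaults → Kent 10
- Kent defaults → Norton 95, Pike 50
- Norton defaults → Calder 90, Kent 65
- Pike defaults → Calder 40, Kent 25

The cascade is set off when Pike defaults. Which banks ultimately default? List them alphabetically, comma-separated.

Round 1 — Pike defaults (initial).
  Calder: +40 → 40 ≥ 30
  Kent: +25 → 25 < 50
Round 2 — Calder defaults.
  Kent: +10 → 35 < 50
No further defaults.

Calder, Pike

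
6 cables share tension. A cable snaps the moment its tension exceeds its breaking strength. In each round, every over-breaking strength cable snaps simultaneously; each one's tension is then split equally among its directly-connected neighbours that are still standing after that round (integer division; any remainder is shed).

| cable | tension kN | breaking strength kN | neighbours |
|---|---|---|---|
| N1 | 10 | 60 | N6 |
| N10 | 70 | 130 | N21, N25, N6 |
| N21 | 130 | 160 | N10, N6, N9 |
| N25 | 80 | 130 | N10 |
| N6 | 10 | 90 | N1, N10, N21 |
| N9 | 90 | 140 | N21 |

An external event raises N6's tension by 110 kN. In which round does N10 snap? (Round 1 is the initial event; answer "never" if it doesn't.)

3

Round 1 — N6 at 120 > 90. N6 snaps.
  N6 sheds 120 kN to N1, N10, N21: 40 each.
    N1: 10+40 = 50 ≤ 60
    N10: 70+40 = 110 ≤ 130
    N21: 130+40 = 170 > 160
Round 2 — N21 snaps.
  N21 sheds 170 kN to N10, N9: 85 each.
    N10: 110+85 = 195 > 130
    N9: 90+85 = 175 > 140
Round 3 — N10, N9 snap.
  N10 sheds 195 kN to N25: 195 each.
    N25: 80+195 = 275 > 130
  N9 sheds 175 kN: no online neighbours, lost.
Round 4 — N25 snaps.
  N25 sheds 275 kN: no online neighbours, lost.
No further breaks.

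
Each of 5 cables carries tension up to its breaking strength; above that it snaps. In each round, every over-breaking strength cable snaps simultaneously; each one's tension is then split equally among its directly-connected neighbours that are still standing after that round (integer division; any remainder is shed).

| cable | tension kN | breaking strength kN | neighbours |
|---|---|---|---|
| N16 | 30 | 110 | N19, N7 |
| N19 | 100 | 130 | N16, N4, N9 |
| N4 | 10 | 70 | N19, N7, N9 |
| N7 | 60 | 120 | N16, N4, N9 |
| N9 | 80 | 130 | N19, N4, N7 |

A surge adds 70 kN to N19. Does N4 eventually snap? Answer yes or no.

Round 1 — N19 at 170 > 130. N19 snaps.
  N19 sheds 170 kN to N16, N4, N9: 56 each (2 lost).
    N16: 30+56 = 86 ≤ 110
    N4: 10+56 = 66 ≤ 70
    N9: 80+56 = 136 > 130
Round 2 — N9 snaps.
  N9 sheds 136 kN to N4, N7: 68 each.
    N4: 66+68 = 134 > 70
    N7: 60+68 = 128 > 120
Round 3 — N4, N7 snap.
  N4 sheds 134 kN: no online neighbours, lost.
  N7 sheds 128 kN to N16: 128 each.
    N16: 86+128 = 214 > 110
Round 4 — N16 snaps.
  N16 sheds 214 kN: no online neighbours, lost.
No further breaks.

yes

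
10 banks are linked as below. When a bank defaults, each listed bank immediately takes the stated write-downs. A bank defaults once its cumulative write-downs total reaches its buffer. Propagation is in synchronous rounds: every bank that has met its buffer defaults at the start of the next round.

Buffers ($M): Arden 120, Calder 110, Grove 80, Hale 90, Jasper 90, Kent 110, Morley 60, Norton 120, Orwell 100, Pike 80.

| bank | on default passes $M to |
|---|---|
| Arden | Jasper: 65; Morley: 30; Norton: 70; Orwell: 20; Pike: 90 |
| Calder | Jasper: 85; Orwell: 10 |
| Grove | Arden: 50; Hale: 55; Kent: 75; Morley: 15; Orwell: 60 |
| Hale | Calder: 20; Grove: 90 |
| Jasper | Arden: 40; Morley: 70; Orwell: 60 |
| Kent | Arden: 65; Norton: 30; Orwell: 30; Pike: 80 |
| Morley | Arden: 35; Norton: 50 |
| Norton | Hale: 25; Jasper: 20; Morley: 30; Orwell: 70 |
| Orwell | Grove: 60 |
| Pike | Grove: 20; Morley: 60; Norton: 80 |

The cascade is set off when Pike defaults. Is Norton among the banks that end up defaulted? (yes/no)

Round 1 — Pike defaults (initial).
  Grove: +20 → 20 < 80
  Morley: +60 → 60 ≥ 60
  Norton: +80 → 80 < 120
Round 2 — Morley defaults.
  Arden: +35 → 35 < 120
  Norton: +50 → 130 ≥ 120
Round 3 — Norton defaults.
  Hale: +25 → 25 < 90
  Jasper: +20 → 20 < 90
  Orwell: +70 → 70 < 100
No further defaults.

yes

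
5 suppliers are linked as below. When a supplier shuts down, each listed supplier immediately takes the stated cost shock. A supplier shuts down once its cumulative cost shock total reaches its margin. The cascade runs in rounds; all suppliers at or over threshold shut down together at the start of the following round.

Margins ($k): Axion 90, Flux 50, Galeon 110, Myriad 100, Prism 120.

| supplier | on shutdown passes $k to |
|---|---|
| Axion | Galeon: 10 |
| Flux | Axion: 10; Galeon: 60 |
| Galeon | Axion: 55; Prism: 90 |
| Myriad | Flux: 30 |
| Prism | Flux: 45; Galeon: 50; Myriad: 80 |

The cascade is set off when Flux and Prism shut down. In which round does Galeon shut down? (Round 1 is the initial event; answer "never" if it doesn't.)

Round 1 — Flux, Prism shut down (initial).
  Axion: +10 → 10 < 90
  Galeon: +60+50 → 110 ≥ 110
  Myriad: +80 → 80 < 100
Round 2 — Galeon shuts down.
  Axion: +55 → 65 < 90
No further shutdowns.

2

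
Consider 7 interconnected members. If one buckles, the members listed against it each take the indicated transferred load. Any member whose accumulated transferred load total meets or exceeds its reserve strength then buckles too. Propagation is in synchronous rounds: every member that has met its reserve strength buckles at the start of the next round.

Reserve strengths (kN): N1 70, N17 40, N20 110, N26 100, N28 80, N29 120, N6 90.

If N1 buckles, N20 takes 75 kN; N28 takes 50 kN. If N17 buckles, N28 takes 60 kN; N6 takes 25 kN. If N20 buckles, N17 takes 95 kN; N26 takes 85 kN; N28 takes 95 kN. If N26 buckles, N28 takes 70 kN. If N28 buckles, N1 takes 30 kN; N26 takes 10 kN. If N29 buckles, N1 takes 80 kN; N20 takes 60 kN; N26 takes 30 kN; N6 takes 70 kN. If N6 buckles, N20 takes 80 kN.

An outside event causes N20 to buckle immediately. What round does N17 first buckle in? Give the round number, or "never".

2

Round 1 — N20 buckles (initial).
  N17: +95 → 95 ≥ 40
  N26: +85 → 85 < 100
  N28: +95 → 95 ≥ 80
Round 2 — N17, N28 buckle.
  N1: +30 → 30 < 70
  N26: +10 → 95 < 100
  N6: +25 → 25 < 90
No further bucklings.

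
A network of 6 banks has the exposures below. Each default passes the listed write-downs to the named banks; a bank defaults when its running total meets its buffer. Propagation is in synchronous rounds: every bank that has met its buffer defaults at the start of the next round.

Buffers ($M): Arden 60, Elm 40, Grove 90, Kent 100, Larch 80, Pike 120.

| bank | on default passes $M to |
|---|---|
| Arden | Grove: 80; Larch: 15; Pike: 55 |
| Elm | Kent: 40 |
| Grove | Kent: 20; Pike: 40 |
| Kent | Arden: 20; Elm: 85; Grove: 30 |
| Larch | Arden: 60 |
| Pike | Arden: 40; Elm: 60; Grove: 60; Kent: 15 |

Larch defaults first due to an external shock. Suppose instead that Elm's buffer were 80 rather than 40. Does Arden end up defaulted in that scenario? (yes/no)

With Elm's buffer at 80:
Round 1 — Larch defaults (initial).
  Arden: +60 → 60 ≥ 60
Round 2 — Arden defaults.
  Grove: +80 → 80 < 90
  Pike: +55 → 55 < 120
No further defaults.

yes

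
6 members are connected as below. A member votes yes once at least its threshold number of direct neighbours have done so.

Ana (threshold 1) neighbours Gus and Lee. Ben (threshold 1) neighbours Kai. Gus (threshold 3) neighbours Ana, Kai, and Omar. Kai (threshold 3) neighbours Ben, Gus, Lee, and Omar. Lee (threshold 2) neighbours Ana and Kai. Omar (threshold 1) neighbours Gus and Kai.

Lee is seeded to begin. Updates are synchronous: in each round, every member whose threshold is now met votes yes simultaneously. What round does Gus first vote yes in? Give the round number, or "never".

never

Round 1 — Lee votes yes (initial).
Round 2 — checking thresholds:
  Ana: 1 of 2 neighbours ≥ 1, votes yes.
  Kai: 1 of 4 neighbours < 3, holds.
Round 3 — no new yes votes; cascade stops.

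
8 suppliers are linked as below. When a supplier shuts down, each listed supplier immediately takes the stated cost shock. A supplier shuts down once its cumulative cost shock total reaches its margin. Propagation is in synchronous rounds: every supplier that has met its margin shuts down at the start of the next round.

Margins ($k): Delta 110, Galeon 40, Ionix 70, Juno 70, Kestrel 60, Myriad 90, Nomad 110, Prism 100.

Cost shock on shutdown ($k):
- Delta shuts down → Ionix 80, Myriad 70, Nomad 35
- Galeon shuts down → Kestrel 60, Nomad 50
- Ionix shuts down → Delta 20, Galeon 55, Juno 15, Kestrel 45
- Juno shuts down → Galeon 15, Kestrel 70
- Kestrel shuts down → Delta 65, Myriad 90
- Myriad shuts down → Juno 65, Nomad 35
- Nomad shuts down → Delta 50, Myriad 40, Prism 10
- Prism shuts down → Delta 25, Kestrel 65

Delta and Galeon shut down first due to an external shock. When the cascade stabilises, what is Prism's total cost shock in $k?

10

Round 1 — Delta, Galeon shut down (initial).
  Ionix: +80 → 80 ≥ 70
  Kestrel: +60 → 60 ≥ 60
  Myriad: +70 → 70 < 90
  Nomad: +35+50 → 85 < 110
Round 2 — Ionix, Kestrel shut down.
  Juno: +15 → 15 < 70
  Myriad: +90 → 160 ≥ 90
Round 3 — Myriad shuts down.
  Juno: +65 → 80 ≥ 70
  Nomad: +35 → 120 ≥ 110
Round 4 — Juno, Nomad shut down.
  Prism: +10 → 10 < 100
No further shutdowns.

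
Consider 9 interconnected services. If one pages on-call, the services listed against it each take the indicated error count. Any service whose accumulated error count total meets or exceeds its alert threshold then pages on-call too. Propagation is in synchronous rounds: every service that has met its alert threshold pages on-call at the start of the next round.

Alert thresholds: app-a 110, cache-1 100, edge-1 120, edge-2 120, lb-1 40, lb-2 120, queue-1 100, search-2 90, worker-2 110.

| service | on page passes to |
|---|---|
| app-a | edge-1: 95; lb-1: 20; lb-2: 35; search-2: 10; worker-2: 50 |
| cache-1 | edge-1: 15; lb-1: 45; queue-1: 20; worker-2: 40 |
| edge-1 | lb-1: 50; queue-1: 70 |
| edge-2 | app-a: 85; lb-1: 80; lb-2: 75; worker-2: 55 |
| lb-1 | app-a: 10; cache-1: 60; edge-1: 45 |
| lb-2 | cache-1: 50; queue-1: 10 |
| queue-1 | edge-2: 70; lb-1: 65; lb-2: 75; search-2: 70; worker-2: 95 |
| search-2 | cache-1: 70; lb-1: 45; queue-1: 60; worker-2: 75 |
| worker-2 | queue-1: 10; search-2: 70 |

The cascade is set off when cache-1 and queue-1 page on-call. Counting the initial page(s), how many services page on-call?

5

Round 1 — cache-1, queue-1 page on-call (initial).
  edge-1: +15 → 15 < 120
  edge-2: +70 → 70 < 120
  lb-1: +45+65 → 110 ≥ 40
  lb-2: +75 → 75 < 120
  search-2: +70 → 70 < 90
  worker-2: +40+95 → 135 ≥ 110
Round 2 — lb-1, worker-2 page on-call.
  app-a: +10 → 10 < 110
  edge-1: +45 → 60 < 120
  search-2: +70 → 140 ≥ 90
Round 3 — search-2 pages on-call.
No further pages.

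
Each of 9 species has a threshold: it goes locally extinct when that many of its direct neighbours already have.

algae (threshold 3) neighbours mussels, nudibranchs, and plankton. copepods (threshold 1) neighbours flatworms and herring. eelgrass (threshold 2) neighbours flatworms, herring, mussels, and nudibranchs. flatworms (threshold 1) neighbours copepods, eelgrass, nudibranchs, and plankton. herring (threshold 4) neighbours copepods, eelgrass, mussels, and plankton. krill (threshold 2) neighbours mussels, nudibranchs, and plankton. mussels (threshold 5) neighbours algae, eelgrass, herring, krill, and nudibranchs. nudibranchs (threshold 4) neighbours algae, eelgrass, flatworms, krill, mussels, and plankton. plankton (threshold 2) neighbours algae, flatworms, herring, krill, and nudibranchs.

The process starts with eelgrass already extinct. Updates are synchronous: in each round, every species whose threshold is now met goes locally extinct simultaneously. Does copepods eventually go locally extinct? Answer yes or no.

Round 1 — eelgrass goes locally extinct (initial).
Round 2 — checking thresholds:
  flatworms: 1 of 4 neighbours ≥ 1, goes locally extinct.
  herring: 1 of 4 neighbours < 4, not yet.
  mussels: 1 of 5 neighbours < 5, not yet.
  nudibranchs: 1 of 6 neighbours < 4, not yet.
Round 3 — checking thresholds:
  copepods: 1 of 2 neighbours ≥ 1, goes locally extinct.
  herring: 1 of 4 neighbours < 4, not yet.
  mussels: 1 of 5 neighbours < 5, not yet.
  nudibranchs: 2 of 6 neighbours < 4, not yet.
  plankton: 1 of 5 neighbours < 2, not yet.
Round 4 — no new extinctions; cascade stops.

yes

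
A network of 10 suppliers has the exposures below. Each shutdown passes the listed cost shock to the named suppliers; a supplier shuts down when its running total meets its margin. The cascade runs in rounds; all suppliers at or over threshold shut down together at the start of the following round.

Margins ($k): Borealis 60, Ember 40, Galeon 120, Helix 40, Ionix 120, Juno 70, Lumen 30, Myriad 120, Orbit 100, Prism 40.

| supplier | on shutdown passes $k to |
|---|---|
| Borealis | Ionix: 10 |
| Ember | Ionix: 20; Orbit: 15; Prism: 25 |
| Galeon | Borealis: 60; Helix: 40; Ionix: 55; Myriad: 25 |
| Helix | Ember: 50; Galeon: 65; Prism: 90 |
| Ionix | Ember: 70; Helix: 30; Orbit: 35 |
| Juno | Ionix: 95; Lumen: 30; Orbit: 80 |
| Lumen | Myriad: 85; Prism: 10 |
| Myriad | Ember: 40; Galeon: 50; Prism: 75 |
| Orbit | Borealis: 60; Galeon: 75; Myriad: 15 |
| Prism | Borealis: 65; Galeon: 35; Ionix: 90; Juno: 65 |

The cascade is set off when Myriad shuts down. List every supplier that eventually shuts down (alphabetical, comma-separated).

Borealis, Ember, Ionix, Myriad, Prism

Round 1 — Myriad shuts down (initial).
  Ember: +40 → 40 ≥ 40
  Galeon: +50 → 50 < 120
  Prism: +75 → 75 ≥ 40
Round 2 — Ember, Prism shut down.
  Borealis: +65 → 65 ≥ 60
  Galeon: +35 → 85 < 120
  Ionix: +20+90 → 110 < 120
  Juno: +65 → 65 < 70
  Orbit: +15 → 15 < 100
Round 3 — Borealis shuts down.
  Ionix: +10 → 120 ≥ 120
Round 4 — Ionix shuts down.
  Helix: +30 → 30 < 40
  Orbit: +35 → 50 < 100
No further shutdowns.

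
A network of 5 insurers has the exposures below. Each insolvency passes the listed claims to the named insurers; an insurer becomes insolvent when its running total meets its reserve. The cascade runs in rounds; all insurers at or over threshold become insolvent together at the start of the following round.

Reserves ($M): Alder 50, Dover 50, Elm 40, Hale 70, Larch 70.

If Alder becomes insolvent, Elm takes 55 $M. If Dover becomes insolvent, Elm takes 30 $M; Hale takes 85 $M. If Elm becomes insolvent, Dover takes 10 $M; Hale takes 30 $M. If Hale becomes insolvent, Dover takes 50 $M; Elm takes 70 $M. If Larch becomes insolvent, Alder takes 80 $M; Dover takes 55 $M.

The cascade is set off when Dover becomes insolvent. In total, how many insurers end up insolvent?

Round 1 — Dover becomes insolvent (initial).
  Elm: +30 → 30 < 40
  Hale: +85 → 85 ≥ 70
Round 2 — Hale becomes insolvent.
  Elm: +70 → 100 ≥ 40
Round 3 — Elm becomes insolvent.
No further insolvencies.

3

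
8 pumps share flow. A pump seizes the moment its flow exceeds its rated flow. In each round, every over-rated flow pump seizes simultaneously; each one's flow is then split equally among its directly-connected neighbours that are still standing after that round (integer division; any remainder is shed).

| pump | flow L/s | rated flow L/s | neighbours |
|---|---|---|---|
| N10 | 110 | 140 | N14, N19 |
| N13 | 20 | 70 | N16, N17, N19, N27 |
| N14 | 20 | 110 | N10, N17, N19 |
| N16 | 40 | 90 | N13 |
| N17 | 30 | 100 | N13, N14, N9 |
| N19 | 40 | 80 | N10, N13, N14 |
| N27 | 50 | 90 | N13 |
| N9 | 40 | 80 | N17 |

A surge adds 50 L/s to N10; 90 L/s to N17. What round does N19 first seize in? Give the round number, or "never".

Round 1 — N10 at 160 > 140; N17 at 120 > 100. N10, N17 seize.
  N10 sheds 160 L/s to N14, N19: 80 each.
    N14: 20+80 = 100 ≤ 110
    N19: 40+80 = 120 > 80
  N17 sheds 120 L/s to N13, N14, N9: 40 each.
    N13: 20+40 = 60 ≤ 70
    N14: 100+40 = 140 > 110
    N9: 40+40 = 80 ≤ 80
Round 2 — N14, N19 seize.
  N14 sheds 140 L/s: no online neighbours, lost.
  N19 sheds 120 L/s to N13: 120 each.
    N13: 60+120 = 180 > 70
Round 3 — N13 seizes.
  N13 sheds 180 L/s to N16, N27: 90 each.
    N16: 40+90 = 130 > 90
    N27: 50+90 = 140 > 90
Round 4 — N16, N27 seize.
  N16 sheds 130 L/s: no online neighbours, lost.
  N27 sheds 140 L/s: no online neighbours, lost.
No further seizures.

2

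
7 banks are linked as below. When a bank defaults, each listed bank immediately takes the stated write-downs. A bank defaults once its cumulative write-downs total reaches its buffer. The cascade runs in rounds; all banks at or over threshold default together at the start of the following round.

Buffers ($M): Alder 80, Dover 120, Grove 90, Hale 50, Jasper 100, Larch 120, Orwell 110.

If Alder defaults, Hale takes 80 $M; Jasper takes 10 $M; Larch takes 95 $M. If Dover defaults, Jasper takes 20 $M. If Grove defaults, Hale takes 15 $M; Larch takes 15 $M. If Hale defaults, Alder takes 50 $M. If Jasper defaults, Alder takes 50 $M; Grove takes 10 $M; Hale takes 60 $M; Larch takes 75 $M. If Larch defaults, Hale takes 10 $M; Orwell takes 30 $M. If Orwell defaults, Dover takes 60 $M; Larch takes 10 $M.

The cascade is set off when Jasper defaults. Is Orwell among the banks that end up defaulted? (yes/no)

Round 1 — Jasper defaults (initial).
  Alder: +50 → 50 < 80
  Grove: +10 → 10 < 90
  Hale: +60 → 60 ≥ 50
  Larch: +75 → 75 < 120
Round 2 — Hale defaults.
  Alder: +50 → 100 ≥ 80
Round 3 — Alder defaults.
  Larch: +95 → 170 ≥ 120
Round 4 — Larch defaults.
  Orwell: +30 → 30 < 110
No further defaults.

no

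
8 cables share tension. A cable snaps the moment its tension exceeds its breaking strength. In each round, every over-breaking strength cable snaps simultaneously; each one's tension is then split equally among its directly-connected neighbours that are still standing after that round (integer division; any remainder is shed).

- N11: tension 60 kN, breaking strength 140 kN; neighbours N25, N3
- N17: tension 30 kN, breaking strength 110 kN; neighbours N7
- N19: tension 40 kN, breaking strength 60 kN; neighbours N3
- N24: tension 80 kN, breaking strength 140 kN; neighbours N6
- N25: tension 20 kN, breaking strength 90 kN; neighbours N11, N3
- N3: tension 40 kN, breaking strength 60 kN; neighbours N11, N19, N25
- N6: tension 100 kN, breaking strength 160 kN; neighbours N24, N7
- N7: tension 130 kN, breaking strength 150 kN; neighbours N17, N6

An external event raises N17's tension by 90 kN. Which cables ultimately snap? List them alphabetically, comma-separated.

N17, N24, N6, N7

Round 1 — N17 at 120 > 110. N17 snaps.
  N17 sheds 120 kN to N7: 120 each.
    N7: 130+120 = 250 > 150
Round 2 — N7 snaps.
  N7 sheds 250 kN to N6: 250 each.
    N6: 100+250 = 350 > 160
Round 3 — N6 snaps.
  N6 sheds 350 kN to N24: 350 each.
    N24: 80+350 = 430 > 140
Round 4 — N24 snaps.
  N24 sheds 430 kN: no online neighbours, lost.
No further breaks.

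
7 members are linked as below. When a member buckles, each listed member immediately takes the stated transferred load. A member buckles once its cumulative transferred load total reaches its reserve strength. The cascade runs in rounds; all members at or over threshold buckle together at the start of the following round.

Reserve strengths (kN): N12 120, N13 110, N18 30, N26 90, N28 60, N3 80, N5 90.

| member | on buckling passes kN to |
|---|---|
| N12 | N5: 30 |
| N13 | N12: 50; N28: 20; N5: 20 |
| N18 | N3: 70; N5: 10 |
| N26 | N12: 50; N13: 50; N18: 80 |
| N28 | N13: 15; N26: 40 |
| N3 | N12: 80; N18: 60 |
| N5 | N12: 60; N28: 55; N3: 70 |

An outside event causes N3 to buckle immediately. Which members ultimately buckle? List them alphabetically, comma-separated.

Round 1 — N3 buckles (initial).
  N12: +80 → 80 < 120
  N18: +60 → 60 ≥ 30
Round 2 — N18 buckles.
  N5: +10 → 10 < 90
No further bucklings.

N18, N3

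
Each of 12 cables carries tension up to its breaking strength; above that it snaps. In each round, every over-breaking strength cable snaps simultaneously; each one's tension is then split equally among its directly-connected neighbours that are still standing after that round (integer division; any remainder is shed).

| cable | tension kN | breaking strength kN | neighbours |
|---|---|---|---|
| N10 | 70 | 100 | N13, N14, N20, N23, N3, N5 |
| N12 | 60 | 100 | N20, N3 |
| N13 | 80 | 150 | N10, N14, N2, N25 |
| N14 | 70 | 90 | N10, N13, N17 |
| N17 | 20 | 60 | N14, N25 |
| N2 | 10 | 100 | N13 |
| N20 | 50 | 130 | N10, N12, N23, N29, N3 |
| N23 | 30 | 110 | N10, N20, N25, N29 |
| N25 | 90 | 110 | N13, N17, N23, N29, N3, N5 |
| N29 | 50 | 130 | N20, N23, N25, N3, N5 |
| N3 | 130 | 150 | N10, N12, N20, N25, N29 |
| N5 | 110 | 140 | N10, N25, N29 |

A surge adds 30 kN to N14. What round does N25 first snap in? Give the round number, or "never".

Round 1 — N14 at 100 > 90. N14 snaps.
  N14 sheds 100 kN to N10, N13, N17: 33 each (1 lost).
    N10: 70+33 = 103 > 100
    N13: 80+33 = 113 ≤ 150
    N17: 20+33 = 53 ≤ 60
Round 2 — N10 snaps.
  N10 sheds 103 kN to N13, N20, N23, N3, N5: 20 each (3 lost).
    N13: 113+20 = 133 ≤ 150
    N20: 50+20 = 70 ≤ 130
    N23: 30+20 = 50 ≤ 110
    N3: 130+20 = 150 ≤ 150
    N5: 110+20 = 130 ≤ 140
No further breaks.

never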